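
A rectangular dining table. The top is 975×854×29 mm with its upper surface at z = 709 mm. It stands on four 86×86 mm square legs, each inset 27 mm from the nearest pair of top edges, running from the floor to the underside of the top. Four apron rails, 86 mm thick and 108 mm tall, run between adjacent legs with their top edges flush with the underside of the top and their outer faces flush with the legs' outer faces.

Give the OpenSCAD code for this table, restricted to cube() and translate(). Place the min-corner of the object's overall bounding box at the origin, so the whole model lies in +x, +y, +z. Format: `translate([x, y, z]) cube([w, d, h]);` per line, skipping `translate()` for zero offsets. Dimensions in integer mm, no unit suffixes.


translate([0, 0, 680]) cube([975, 854, 29]);
translate([27, 27, 0]) cube([86, 86, 680]);
translate([862, 27, 0]) cube([86, 86, 680]);
translate([27, 741, 0]) cube([86, 86, 680]);
translate([862, 741, 0]) cube([86, 86, 680]);
translate([113, 27, 572]) cube([749, 86, 108]);
translate([113, 741, 572]) cube([749, 86, 108]);
translate([27, 113, 572]) cube([86, 628, 108]);
translate([862, 113, 572]) cube([86, 628, 108]);


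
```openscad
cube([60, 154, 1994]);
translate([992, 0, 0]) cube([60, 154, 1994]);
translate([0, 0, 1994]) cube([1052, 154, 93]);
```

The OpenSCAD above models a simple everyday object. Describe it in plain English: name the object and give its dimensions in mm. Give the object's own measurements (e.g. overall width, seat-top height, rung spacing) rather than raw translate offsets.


A door frame. The clear opening is 932 mm wide and 1994 mm high. Two 60 mm wide jambs, 154 mm deep, stand either side of the opening from the floor to the top of the opening. A 93 mm thick head sits across the top of both jambs, spanning the full outside width of the frame.


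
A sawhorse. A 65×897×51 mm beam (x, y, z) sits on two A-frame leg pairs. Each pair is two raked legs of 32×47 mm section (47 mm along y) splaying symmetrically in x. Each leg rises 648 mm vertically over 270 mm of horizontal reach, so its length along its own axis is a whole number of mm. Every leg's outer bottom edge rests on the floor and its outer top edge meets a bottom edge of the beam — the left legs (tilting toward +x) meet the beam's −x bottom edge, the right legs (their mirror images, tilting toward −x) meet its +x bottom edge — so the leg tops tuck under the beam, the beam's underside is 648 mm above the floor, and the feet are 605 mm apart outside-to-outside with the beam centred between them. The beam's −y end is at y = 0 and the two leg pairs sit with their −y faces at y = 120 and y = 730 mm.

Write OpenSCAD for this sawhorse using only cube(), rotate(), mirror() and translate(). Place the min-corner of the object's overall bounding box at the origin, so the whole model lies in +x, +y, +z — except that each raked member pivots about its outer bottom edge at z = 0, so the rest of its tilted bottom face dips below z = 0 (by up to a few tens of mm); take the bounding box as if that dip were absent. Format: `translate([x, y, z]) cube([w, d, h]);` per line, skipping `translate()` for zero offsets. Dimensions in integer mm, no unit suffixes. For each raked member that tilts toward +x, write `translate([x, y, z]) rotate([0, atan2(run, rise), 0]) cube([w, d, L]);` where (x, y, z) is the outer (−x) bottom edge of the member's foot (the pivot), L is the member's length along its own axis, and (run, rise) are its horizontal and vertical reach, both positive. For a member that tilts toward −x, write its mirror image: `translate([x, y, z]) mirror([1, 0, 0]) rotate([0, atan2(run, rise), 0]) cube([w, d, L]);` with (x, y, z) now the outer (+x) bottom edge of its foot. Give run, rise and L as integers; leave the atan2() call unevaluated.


// leg length = √(270² + 648²) = 702
// right-leg outer foot x = 2·270 + 65 = 605
// beam min-corner = (270, 0, 648)
translate([270, 0, 648]) cube([65, 897, 51]);
translate([0, 120, 0]) rotate([0, atan2(270, 648), 0]) cube([32, 47, 702]);
translate([605, 120, 0]) mirror([1, 0, 0]) rotate([0, atan2(270, 648), 0]) cube([32, 47, 702]);
translate([0, 730, 0]) rotate([0, atan2(270, 648), 0]) cube([32, 47, 702]);
translate([605, 730, 0]) mirror([1, 0, 0]) rotate([0, atan2(270, 648), 0]) cube([32, 47, 702]);


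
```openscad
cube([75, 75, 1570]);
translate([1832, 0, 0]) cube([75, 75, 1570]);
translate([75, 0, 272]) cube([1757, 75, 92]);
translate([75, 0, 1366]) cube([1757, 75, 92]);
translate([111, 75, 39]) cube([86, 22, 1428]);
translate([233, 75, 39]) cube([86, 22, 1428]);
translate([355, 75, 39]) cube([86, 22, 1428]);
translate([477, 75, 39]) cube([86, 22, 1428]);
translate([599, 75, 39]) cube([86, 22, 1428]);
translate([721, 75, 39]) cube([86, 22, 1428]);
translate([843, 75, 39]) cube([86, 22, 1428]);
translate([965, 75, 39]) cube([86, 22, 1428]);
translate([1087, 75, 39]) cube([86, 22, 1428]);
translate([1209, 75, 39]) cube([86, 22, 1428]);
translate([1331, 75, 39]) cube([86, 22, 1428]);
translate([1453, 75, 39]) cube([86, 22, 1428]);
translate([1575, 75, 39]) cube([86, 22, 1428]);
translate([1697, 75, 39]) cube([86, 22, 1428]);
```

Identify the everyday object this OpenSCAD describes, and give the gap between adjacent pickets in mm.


A fence section. The picket gap is 36 mm.

Two posts, two rails, 14 pickets — a fence section. Span 1757 mm holds 14 pickets of 86 mm with 15 equal gaps: ⌊(1757 − 14·86) / 15⌋ = 36 mm.


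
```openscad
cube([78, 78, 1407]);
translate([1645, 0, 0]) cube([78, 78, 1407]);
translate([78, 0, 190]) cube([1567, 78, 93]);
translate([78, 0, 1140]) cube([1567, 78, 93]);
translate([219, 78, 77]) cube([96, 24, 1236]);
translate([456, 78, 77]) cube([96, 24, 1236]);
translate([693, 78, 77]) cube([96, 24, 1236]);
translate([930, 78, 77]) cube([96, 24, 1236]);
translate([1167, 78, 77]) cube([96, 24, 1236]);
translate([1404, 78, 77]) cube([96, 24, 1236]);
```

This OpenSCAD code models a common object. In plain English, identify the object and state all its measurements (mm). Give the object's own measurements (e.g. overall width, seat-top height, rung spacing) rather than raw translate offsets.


A fence section. Two 78×78 mm posts, 1407 mm tall, stand on the floor with a clear span of 1567 mm between their inner faces. Two horizontal rails of 78×93 mm section span the gap between the posts with their undersides at z = 190 mm and z = 1140 mm, flush with the posts' −y face. 6 pickets, each 96 mm wide, 24 mm thick and 1236 mm tall, are fixed to the +y face of the rails with their bottoms at z = 77 mm, spaced across the span with a 141 mm gap after the −x post and between neighbouring pickets, with 145 mm left before the +x post.


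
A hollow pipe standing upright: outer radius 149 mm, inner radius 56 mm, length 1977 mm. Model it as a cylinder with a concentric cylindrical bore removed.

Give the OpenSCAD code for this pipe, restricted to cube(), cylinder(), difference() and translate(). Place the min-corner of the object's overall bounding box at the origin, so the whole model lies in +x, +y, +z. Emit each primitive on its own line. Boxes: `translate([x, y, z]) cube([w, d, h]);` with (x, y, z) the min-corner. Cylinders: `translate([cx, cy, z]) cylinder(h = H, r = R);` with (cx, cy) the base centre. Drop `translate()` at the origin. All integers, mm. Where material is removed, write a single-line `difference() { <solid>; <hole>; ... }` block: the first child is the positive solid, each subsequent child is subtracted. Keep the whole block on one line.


difference() { translate([149, 149, 0]) cylinder(h = 1977, r = 149); translate([149, 149, 0]) cylinder(h = 1977, r = 56); }


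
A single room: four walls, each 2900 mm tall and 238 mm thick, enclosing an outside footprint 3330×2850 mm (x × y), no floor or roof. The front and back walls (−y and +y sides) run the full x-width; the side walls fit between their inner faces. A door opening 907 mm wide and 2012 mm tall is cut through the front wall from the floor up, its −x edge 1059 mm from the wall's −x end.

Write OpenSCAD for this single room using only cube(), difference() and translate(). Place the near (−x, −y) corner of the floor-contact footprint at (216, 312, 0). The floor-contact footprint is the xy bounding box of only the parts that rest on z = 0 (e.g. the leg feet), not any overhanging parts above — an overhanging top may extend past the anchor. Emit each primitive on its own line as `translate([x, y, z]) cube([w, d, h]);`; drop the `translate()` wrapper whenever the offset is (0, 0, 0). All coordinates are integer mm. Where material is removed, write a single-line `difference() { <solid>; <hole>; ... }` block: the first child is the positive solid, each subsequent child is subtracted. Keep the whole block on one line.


difference() { translate([216, 312, 0]) cube([3330, 238, 2900]); translate([1275, 312, 0]) cube([907, 238, 2012]); }
translate([216, 2924, 0]) cube([3330, 238, 2900]);
translate([216, 550, 0]) cube([238, 2374, 2900]);
translate([3308, 550, 0]) cube([238, 2374, 2900]);


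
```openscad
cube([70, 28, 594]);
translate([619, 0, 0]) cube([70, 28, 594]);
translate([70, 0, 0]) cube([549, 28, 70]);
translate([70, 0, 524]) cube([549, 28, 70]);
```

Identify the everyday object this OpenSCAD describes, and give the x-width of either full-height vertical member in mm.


A picture frame. The border width is 70 mm.

Four thin pieces enclosing a rectangular opening — a picture frame. The two full-height stiles are 594 mm tall; the top rail sits at z = 524 and is 70 mm tall, so the border above the opening is 594 − 524 = 70 mm, matching the stile x-width.


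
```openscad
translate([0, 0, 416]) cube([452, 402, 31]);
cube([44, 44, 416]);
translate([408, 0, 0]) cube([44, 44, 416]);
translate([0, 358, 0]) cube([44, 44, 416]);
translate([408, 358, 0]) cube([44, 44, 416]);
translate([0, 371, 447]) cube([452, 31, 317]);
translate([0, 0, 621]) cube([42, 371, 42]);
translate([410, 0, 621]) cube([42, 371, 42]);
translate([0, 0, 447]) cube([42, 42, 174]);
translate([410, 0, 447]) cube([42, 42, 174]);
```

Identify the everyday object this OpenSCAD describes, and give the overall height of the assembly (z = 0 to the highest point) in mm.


A chair. The overall height is 764 mm.

A slab on four corner posts with a tall panel at the back — a chair. The seat slab sits at z = 416 with thickness 31, and the 317 mm backrest starts at the seat top, so the overall height is 416 + 31 + 317 = 764 mm.


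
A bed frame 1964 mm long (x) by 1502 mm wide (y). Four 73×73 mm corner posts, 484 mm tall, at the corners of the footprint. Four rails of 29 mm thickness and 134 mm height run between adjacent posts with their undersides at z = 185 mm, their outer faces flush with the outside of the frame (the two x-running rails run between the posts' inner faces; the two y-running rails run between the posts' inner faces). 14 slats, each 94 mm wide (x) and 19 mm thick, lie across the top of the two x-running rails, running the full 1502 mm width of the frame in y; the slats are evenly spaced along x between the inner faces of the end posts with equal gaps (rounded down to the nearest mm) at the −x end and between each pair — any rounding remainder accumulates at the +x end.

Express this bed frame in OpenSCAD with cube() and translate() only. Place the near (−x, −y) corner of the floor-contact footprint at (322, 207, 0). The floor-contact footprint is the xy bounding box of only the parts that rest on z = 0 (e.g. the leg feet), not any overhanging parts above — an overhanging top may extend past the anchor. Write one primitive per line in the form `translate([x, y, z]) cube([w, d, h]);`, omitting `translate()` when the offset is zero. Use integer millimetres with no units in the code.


translate([322, 207, 0]) cube([73, 73, 484]);
translate([322, 1636, 0]) cube([73, 73, 484]);
translate([2213, 207, 0]) cube([73, 73, 484]);
translate([2213, 1636, 0]) cube([73, 73, 484]);
translate([395, 207, 185]) cube([1818, 29, 134]);
translate([395, 1680, 185]) cube([1818, 29, 134]);
translate([322, 280, 185]) cube([29, 1356, 134]);
translate([2257, 280, 185]) cube([29, 1356, 134]);
translate([428, 207, 319]) cube([94, 1502, 19]);
translate([555, 207, 319]) cube([94, 1502, 19]);
translate([682, 207, 319]) cube([94, 1502, 19]);
translate([809, 207, 319]) cube([94, 1502, 19]);
translate([936, 207, 319]) cube([94, 1502, 19]);
translate([1063, 207, 319]) cube([94, 1502, 19]);
translate([1190, 207, 319]) cube([94, 1502, 19]);
translate([1317, 207, 319]) cube([94, 1502, 19]);
translate([1444, 207, 319]) cube([94, 1502, 19]);
translate([1571, 207, 319]) cube([94, 1502, 19]);
translate([1698, 207, 319]) cube([94, 1502, 19]);
translate([1825, 207, 319]) cube([94, 1502, 19]);
translate([1952, 207, 319]) cube([94, 1502, 19]);
translate([2079, 207, 319]) cube([94, 1502, 19]);


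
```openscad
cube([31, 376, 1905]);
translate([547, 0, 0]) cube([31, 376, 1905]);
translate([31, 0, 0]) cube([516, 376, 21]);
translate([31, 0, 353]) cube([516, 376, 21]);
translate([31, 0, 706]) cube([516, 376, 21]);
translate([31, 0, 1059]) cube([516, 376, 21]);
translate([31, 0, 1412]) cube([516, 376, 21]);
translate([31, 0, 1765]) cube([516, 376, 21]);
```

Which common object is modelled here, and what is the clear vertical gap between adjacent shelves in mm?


A bookshelf. The clear shelf gap is 332 mm.

Two tall side panels with 6 horizontal boards between them — a bookshelf. The first two shelf undersides are at z = 0 and z = 353; with shelf thickness 21, the clear gap is 353 − 0 − 21 = 332 mm.


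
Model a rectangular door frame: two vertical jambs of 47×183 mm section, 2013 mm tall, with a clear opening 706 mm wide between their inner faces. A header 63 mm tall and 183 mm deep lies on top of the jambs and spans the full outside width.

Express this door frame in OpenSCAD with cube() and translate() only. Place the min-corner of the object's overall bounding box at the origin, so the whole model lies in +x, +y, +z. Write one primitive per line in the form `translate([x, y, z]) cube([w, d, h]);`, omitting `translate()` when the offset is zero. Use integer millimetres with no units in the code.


cube([47, 183, 2013]);
translate([753, 0, 0]) cube([47, 183, 2013]);
translate([0, 0, 2013]) cube([800, 183, 63]);


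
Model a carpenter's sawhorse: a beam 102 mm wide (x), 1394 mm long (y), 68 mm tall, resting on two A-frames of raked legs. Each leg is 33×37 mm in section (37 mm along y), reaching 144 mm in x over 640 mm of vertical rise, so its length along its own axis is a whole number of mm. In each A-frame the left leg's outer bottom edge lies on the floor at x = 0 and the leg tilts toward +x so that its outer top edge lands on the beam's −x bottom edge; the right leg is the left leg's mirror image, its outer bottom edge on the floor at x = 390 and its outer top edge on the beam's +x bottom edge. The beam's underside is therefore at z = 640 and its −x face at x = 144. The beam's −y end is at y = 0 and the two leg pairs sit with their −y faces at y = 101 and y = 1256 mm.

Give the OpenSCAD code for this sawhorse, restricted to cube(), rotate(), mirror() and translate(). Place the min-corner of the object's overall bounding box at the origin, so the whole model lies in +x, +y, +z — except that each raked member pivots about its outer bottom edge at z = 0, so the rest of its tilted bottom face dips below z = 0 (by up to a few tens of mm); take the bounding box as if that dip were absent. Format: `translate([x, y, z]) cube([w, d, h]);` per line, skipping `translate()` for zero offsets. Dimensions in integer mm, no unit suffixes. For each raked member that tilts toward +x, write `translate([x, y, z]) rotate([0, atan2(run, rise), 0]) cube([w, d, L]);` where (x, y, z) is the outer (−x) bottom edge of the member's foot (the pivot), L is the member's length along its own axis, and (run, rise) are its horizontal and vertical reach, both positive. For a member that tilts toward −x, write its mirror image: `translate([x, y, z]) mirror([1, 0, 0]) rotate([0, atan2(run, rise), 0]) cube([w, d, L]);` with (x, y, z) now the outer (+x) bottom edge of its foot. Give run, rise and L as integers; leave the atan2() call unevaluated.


translate([144, 0, 640]) cube([102, 1394, 68]);
translate([0, 101, 0]) rotate([0, atan2(144, 640), 0]) cube([33, 37, 656]);
translate([390, 101, 0]) mirror([1, 0, 0]) rotate([0, atan2(144, 640), 0]) cube([33, 37, 656]);
translate([0, 1256, 0]) rotate([0, atan2(144, 640), 0]) cube([33, 37, 656]);
translate([390, 1256, 0]) mirror([1, 0, 0]) rotate([0, atan2(144, 640), 0]) cube([33, 37, 656]);


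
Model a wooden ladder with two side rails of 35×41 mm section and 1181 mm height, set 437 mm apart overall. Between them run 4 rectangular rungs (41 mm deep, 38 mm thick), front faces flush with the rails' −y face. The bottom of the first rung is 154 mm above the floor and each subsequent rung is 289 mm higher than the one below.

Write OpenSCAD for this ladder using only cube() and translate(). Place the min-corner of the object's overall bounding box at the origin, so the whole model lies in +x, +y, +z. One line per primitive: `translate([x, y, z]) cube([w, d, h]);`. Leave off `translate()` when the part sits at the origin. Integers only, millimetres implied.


cube([35, 41, 1181]);
translate([402, 0, 0]) cube([35, 41, 1181]);
translate([35, 0, 154]) cube([367, 41, 38]);
translate([35, 0, 443]) cube([367, 41, 38]);
translate([35, 0, 732]) cube([367, 41, 38]);
translate([35, 0, 1021]) cube([367, 41, 38]);


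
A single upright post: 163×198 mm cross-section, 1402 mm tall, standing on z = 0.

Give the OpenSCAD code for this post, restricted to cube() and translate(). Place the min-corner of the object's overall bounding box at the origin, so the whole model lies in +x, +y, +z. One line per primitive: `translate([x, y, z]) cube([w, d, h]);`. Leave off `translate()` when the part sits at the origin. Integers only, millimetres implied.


cube([163, 198, 1402]);


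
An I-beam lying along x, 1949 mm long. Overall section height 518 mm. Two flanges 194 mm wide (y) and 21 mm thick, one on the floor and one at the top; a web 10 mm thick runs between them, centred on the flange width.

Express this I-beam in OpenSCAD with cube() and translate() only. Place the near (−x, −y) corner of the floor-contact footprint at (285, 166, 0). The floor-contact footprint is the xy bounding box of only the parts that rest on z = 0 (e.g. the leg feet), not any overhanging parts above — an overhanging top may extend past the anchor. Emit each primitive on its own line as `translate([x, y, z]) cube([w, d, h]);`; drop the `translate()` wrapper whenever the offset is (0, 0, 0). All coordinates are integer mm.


translate([285, 166, 0]) cube([1949, 194, 21]);
translate([285, 258, 21]) cube([1949, 10, 476]);
translate([285, 166, 497]) cube([1949, 194, 21]);


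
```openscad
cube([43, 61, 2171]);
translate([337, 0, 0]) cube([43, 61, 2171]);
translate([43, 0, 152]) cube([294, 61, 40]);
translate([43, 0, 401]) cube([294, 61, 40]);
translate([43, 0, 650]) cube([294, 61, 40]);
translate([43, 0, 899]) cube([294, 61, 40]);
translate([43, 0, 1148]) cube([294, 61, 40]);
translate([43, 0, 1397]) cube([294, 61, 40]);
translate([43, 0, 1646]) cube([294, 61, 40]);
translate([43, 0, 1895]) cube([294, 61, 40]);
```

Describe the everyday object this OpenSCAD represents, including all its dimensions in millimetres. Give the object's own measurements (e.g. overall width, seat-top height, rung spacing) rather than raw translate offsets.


A straight ladder. Two 43×61 mm vertical rails, 2171 mm tall, stand 380 mm apart (outside-to-outside) with their front faces coplanar on the −y side. 8 rungs, each 61 mm deep and 40 mm tall, span between the inner faces of the rails, front faces flush with the rails. The lowest rung's underside is at z = 152 mm and rungs are spaced 249 mm apart (underside to underside).


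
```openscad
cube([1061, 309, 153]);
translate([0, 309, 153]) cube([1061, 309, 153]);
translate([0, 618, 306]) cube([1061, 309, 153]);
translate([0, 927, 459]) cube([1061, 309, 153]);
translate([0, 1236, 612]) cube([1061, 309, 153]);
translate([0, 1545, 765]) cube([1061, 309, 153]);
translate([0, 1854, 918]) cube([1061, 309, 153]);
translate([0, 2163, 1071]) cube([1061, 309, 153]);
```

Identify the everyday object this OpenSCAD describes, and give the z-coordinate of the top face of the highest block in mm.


A staircase. The total rise is 1224 mm.

8 identical blocks, each offset up and back from the previous — a staircase. Each step is 153 mm tall and there are 8 of them, so the total rise is 8 × 153 = 1224 mm.


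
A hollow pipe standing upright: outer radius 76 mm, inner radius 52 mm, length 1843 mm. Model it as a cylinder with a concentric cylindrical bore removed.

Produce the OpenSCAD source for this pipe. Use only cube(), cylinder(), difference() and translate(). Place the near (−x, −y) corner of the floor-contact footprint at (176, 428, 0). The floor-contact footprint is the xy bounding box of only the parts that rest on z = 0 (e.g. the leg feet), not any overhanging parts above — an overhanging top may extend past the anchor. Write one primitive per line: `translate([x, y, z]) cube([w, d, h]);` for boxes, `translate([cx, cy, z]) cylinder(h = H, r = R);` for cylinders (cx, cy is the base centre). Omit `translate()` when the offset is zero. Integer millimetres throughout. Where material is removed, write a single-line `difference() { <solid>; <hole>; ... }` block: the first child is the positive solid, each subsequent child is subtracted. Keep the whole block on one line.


difference() { translate([252, 504, 0]) cylinder(h = 1843, r = 76); translate([252, 504, 0]) cylinder(h = 1843, r = 52); }


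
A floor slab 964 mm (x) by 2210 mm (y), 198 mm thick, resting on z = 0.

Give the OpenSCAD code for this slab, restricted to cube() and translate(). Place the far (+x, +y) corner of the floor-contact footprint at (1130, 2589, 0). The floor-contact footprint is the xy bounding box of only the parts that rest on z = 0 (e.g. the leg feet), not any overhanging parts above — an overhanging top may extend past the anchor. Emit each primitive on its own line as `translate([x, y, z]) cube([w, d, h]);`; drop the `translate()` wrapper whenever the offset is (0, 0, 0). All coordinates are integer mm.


translate([166, 379, 0]) cube([964, 2210, 198]);


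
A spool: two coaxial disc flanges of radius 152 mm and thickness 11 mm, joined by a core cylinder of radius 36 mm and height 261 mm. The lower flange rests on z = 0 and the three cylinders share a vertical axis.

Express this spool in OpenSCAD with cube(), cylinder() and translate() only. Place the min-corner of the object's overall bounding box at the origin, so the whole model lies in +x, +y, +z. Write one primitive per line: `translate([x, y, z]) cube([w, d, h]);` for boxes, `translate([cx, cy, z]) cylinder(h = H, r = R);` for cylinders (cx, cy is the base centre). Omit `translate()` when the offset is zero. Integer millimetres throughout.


translate([152, 152, 0]) cylinder(h = 11, r = 152);
translate([152, 152, 11]) cylinder(h = 261, r = 36);
translate([152, 152, 272]) cylinder(h = 11, r = 152);


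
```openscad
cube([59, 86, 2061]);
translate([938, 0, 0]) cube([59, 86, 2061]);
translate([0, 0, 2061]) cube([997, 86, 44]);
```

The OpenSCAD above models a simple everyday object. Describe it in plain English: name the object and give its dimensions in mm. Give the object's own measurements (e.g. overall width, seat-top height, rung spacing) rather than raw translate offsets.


A door frame. The clear opening is 879 mm wide and 2061 mm high. Two 59 mm wide jambs, 86 mm deep, stand either side of the opening from the floor to the top of the opening. A 44 mm thick head sits across the top of both jambs, spanning the full outside width of the frame.


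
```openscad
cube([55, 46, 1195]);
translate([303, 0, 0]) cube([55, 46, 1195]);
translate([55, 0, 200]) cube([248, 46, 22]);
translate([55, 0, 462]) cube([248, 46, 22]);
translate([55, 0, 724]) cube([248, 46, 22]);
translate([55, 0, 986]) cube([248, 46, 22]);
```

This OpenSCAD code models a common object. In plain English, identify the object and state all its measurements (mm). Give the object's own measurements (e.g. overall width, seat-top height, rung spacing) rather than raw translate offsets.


A straight ladder. Two 55×46 mm vertical rails, 1195 mm tall, stand 358 mm apart (outside-to-outside) with their front faces coplanar on the −y side. 4 rungs, each 46 mm deep and 22 mm tall, span between the inner faces of the rails, front faces flush with the rails. The lowest rung's underside is at z = 200 mm and rungs are spaced 262 mm apart (underside to underside).


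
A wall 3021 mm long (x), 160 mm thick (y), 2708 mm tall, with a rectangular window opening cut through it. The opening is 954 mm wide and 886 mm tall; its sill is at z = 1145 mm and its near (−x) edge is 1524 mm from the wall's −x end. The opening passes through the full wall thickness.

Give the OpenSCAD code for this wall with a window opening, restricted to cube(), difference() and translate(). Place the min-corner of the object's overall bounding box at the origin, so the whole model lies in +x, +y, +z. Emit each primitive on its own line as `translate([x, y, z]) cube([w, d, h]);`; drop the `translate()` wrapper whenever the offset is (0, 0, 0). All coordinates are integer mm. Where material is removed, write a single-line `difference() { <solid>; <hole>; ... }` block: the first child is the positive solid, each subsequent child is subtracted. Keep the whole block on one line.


difference() { cube([3021, 160, 2708]); translate([1524, 0, 1145]) cube([954, 160, 886]); }


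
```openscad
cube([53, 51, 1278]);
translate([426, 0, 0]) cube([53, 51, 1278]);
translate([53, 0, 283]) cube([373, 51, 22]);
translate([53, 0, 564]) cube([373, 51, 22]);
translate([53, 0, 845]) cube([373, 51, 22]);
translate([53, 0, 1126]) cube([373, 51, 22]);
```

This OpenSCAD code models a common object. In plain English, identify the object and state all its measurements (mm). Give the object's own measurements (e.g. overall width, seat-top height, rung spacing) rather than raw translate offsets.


A straight ladder. Two 53×51 mm vertical rails, 1278 mm tall, stand 479 mm apart (outside-to-outside) with their front faces coplanar on the −y side. 4 rungs, each 51 mm deep and 22 mm tall, span between the inner faces of the rails, front faces flush with the rails. The lowest rung's underside is at z = 283 mm and rungs are spaced 281 mm apart (underside to underside).


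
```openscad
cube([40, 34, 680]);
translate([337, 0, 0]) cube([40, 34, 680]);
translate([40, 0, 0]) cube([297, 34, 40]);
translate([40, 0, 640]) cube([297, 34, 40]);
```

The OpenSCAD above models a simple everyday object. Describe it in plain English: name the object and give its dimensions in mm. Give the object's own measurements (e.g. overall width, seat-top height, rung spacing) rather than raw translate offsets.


A rectangular picture frame lying in the x–z plane (depth along y). The opening is 297 mm wide (x) by 600 mm tall (z), surrounded by a border 40 mm wide on all four sides. The frame is 34 mm deep and is made of two full-height vertical stiles with two horizontal rails fitted between them.


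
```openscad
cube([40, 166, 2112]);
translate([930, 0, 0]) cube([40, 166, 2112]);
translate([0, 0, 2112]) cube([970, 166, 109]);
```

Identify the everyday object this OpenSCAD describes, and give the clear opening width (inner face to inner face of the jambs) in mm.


A door frame. The clear opening width is 890 mm.

Two 2112 mm tall posts with a header on top — a door frame. The left jamb is 40 mm wide at x = 0; the right jamb starts at x = 930. The clear opening is 930 − 40 = 890 mm.


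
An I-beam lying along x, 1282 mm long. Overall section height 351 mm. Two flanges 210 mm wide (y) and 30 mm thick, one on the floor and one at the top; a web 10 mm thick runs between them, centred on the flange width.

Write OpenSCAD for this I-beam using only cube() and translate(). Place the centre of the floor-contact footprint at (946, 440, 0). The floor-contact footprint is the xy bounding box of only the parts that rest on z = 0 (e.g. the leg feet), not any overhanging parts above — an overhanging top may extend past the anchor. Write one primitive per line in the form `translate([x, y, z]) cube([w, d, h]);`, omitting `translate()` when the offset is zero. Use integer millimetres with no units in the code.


translate([305, 335, 0]) cube([1282, 210, 30]);
translate([305, 435, 30]) cube([1282, 10, 291]);
translate([305, 335, 321]) cube([1282, 210, 30]);


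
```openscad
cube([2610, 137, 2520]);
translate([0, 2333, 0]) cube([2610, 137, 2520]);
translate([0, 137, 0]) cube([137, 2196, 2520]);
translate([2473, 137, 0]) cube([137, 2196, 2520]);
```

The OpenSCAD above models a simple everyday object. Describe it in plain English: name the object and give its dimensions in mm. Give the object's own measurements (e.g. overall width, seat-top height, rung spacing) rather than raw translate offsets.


The wall frame of a small rectangular building: four walls, each 2520 mm tall and 137 mm thick, enclosing a footprint 2610 mm (x) by 2470 mm (y) outside-to-outside, with no floor or roof. The front and back walls (the −y and +y sides) span the full width; the two side walls fit between them.


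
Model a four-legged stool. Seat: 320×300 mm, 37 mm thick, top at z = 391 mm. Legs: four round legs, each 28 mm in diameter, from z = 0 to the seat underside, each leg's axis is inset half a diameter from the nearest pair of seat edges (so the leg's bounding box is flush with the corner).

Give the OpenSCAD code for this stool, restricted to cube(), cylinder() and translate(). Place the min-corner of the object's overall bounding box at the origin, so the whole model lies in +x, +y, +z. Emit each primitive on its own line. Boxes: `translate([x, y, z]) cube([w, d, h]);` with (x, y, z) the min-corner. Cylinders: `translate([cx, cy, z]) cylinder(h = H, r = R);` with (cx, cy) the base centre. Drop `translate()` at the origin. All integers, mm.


translate([0, 0, 354]) cube([320, 300, 37]);
translate([14, 14, 0]) cylinder(h = 354, r = 14);
translate([306, 14, 0]) cylinder(h = 354, r = 14);
translate([14, 286, 0]) cylinder(h = 354, r = 14);
translate([306, 286, 0]) cylinder(h = 354, r = 14);


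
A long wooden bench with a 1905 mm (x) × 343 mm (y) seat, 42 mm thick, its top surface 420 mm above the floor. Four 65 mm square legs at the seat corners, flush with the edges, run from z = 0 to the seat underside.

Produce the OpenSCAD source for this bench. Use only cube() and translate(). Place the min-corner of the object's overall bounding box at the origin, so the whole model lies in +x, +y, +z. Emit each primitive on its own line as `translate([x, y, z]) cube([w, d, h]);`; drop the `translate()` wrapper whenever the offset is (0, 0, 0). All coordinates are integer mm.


translate([0, 0, 378]) cube([1905, 343, 42]);
cube([65, 65, 378]);
translate([0, 278, 0]) cube([65, 65, 378]);
translate([1840, 0, 0]) cube([65, 65, 378]);
translate([1840, 278, 0]) cube([65, 65, 378]);


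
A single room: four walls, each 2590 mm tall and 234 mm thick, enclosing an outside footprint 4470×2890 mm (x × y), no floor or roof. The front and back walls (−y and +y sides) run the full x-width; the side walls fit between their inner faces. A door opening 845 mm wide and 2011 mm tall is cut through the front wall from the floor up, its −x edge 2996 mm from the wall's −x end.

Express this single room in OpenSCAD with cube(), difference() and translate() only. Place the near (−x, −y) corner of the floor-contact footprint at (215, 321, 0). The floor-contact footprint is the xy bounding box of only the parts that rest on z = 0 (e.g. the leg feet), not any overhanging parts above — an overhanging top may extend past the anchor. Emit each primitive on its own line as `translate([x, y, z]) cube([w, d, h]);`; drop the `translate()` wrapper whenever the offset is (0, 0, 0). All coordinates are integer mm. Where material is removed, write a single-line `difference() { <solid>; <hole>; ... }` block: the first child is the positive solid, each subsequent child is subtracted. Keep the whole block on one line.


difference() { translate([215, 321, 0]) cube([4470, 234, 2590]); translate([3211, 321, 0]) cube([845, 234, 2011]); }
translate([215, 2977, 0]) cube([4470, 234, 2590]);
translate([215, 555, 0]) cube([234, 2422, 2590]);
translate([4451, 555, 0]) cube([234, 2422, 2590]);


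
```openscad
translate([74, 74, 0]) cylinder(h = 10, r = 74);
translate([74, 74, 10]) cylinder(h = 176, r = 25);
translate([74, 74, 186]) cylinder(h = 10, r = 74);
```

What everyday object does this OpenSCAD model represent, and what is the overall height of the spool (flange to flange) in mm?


A spool. The overall height is 196 mm.

Three coaxial cylinders, large–small–large — a spool. Two 10 mm flanges and a 176 mm core give 10 + 176 + 10 = 196 mm.


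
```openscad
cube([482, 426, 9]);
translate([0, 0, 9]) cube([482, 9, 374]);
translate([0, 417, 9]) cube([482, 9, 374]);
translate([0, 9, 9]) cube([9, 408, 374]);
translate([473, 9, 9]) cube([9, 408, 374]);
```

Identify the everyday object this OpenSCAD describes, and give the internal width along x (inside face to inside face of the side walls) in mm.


An open box. The internal width is 464 mm.

A 482×426 base slab with four walls standing on it — an open box. The base is 482 mm wide and the walls are 9 mm thick, so the internal width is 482 − 2 × 9 = 464 mm.


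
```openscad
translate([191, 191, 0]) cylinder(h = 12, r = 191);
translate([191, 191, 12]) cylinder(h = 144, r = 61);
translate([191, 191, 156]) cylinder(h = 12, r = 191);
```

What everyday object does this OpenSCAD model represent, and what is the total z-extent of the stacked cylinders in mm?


A spool. The overall height is 168 mm.

Three coaxial cylinders, large–small–large — a spool. Two 12 mm flanges and a 144 mm core give 12 + 144 + 12 = 168 mm.


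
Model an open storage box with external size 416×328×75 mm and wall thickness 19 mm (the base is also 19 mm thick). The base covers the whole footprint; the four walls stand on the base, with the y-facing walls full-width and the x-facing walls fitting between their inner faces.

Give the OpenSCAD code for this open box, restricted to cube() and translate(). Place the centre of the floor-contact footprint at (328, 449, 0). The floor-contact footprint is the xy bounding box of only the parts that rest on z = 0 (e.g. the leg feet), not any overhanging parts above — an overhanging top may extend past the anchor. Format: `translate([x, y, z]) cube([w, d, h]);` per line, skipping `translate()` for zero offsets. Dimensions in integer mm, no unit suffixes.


translate([120, 285, 0]) cube([416, 328, 19]);
translate([120, 285, 19]) cube([416, 19, 56]);
translate([120, 594, 19]) cube([416, 19, 56]);
translate([120, 304, 19]) cube([19, 290, 56]);
translate([517, 304, 19]) cube([19, 290, 56]);


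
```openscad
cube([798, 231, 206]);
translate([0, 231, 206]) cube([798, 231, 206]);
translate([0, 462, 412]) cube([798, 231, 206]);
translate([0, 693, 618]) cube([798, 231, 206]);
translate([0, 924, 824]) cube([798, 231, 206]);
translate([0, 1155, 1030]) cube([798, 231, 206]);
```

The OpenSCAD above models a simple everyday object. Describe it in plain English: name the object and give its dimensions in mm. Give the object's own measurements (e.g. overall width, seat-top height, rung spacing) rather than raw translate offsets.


A straight staircase of 6 solid steps. Each step is 798 mm wide (x), 231 mm deep (y, the going) and 206 mm tall (the rise). The first step rests on the floor; each subsequent step sits one going further in +y and one rise higher in +z, directly behind and above the previous step with no overlap.


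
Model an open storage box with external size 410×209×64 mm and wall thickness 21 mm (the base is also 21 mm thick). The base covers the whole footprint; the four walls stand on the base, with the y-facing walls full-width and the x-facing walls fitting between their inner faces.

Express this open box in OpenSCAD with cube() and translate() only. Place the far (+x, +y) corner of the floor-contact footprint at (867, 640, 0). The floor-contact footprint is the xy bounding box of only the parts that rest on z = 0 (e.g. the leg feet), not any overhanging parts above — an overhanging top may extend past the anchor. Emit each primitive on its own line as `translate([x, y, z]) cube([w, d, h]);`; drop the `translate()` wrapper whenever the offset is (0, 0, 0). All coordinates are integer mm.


translate([457, 431, 0]) cube([410, 209, 21]);
translate([457, 431, 21]) cube([410, 21, 43]);
translate([457, 619, 21]) cube([410, 21, 43]);
translate([457, 452, 21]) cube([21, 167, 43]);
translate([846, 452, 21]) cube([21, 167, 43]);


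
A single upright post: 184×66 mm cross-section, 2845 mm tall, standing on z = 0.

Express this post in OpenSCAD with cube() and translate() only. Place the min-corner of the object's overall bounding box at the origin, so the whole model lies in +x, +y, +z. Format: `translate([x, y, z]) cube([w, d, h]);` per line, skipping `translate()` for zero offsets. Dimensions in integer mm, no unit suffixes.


cube([184, 66, 2845]);


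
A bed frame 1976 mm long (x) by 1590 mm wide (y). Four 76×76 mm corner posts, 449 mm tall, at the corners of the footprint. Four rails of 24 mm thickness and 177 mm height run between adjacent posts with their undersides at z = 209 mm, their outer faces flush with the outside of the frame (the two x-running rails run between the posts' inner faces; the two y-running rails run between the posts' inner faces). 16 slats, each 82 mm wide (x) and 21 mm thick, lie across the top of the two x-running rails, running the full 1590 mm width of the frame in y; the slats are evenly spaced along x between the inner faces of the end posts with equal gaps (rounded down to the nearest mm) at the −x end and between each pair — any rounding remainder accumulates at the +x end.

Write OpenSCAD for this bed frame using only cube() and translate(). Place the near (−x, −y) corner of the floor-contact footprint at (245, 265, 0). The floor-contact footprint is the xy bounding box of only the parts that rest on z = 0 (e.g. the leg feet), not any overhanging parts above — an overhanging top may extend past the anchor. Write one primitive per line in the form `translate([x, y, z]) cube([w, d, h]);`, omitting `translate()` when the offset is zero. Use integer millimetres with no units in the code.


translate([245, 265, 0]) cube([76, 76, 449]);
translate([245, 1779, 0]) cube([76, 76, 449]);
translate([2145, 265, 0]) cube([76, 76, 449]);
translate([2145, 1779, 0]) cube([76, 76, 449]);
translate([321, 265, 209]) cube([1824, 24, 177]);
translate([321, 1831, 209]) cube([1824, 24, 177]);
translate([245, 341, 209]) cube([24, 1438, 177]);
translate([2197, 341, 209]) cube([24, 1438, 177]);
translate([351, 265, 386]) cube([82, 1590, 21]);
translate([463, 265, 386]) cube([82, 1590, 21]);
translate([575, 265, 386]) cube([82, 1590, 21]);
translate([687, 265, 386]) cube([82, 1590, 21]);
translate([799, 265, 386]) cube([82, 1590, 21]);
translate([911, 265, 386]) cube([82, 1590, 21]);
translate([1023, 265, 386]) cube([82, 1590, 21]);
translate([1135, 265, 386]) cube([82, 1590, 21]);
translate([1247, 265, 386]) cube([82, 1590, 21]);
translate([1359, 265, 386]) cube([82, 1590, 21]);
translate([1471, 265, 386]) cube([82, 1590, 21]);
translate([1583, 265, 386]) cube([82, 1590, 21]);
translate([1695, 265, 386]) cube([82, 1590, 21]);
translate([1807, 265, 386]) cube([82, 1590, 21]);
translate([1919, 265, 386]) cube([82, 1590, 21]);
translate([2031, 265, 386]) cube([82, 1590, 21]);


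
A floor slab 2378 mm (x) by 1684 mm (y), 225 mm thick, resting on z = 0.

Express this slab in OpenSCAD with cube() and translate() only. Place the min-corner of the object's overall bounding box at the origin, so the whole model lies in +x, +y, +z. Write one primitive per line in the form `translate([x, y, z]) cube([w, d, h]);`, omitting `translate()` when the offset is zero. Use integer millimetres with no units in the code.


cube([2378, 1684, 225]);
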